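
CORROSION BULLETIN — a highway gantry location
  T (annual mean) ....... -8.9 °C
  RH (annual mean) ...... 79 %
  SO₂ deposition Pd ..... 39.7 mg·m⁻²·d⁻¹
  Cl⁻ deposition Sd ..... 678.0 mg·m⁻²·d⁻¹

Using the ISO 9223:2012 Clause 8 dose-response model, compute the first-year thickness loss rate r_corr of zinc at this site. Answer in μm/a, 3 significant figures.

zinc: T≤10 °C ⇒ hinge +0.038·(-8.9−10) = -0.7182
  sulphur-dioxide contribution → 1.203 μm/a
  chloride contribution → 0.635 μm/a
  ⇒ r_corr(zinc) = 1.838 μm/a

r_corr = 1.84 μm/a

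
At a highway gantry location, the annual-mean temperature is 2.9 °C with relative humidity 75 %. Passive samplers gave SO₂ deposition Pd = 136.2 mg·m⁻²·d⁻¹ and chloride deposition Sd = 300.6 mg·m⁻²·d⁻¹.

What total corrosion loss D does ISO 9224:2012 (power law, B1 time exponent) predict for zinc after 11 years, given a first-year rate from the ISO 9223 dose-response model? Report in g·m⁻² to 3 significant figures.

zinc: f(T) = +0.038·(T−10) [T≤10 °C] = -0.2698
  sulphur-dioxide contribution → 2.696 μm/a
  chloride contribution → 1.055 μm/a
  ⇒ r_corr(zinc) = 3.751 μm/a
Long-term exponent b (ISO 9224 Table 2, B1) = 0.813
  D(11) = 3.751 × 11^0.813 = 3.751 × 7.025 = 26.35 μm
  Mass loss = 26.35 μm × 7.14 g/cm³ = 188.1 g·m⁻²

D(11) = 188 g·m⁻²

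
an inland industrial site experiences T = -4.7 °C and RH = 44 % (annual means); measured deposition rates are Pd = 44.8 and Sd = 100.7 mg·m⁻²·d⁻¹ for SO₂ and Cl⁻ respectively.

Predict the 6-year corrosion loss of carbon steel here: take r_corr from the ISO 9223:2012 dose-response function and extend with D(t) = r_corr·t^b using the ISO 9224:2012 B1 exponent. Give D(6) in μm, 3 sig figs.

carbon steel: f(T) = +0.150·(T−10) [T≤10 °C] = -2.2050
  Pd branch = 1.77·Pd^0.52·e^(0.02·RH+f) = 3.398 μm/a
  Cl⁻ term: 0.102·100.7^0.62·exp(0.033·44+0.04·-4.7) = 6.301
  r_corr = 3.398 + 6.301 = 9.699 μm/a
Power-law: D(6) = r_corr · 6^0.523
  D(6) = 9.699 × 6^0.523 = 9.699 × 2.553 = 24.76 μm

D(6) = 24.8 μm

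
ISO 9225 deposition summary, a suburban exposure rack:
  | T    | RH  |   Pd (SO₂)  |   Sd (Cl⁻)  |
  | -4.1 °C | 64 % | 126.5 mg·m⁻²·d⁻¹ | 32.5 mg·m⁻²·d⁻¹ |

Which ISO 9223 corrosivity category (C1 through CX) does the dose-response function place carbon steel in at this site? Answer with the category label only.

C2

carbon steel: T≤10 °C ⇒ hinge +0.150·(-4.1−10) = -2.1150
  SO₂ term: 1.77·126.5^0.52·exp(0.02·64-2.1150) = 9.515
  Sd branch = 0.102·Sd^0.62·e^(0.033·RH+0.04·T) = 6.194 μm/a
  sum: 9.515 + 6.194 → r_corr = 15.71 μm/a
15.7 μm/a falls in (1.3, 25] for carbon steel → category C2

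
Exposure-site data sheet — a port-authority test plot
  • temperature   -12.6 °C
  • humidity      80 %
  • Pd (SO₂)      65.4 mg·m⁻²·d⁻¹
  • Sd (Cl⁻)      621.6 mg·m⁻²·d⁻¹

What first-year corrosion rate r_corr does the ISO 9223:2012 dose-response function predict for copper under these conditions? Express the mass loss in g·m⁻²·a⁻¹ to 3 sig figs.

copper: f(T) = +0.126·(T−10) [T≤10 °C] = -2.8476
  sulphur-dioxide contribution → 0.1022 μm/a
  chloride contribution → 0.5593 μm/a
  ⇒ r_corr(copper) = 0.6615 μm/a
Convert to mass loss: 0.6615 μm/a × 8.96 g/cm³ = 5.927 g·m⁻²·a⁻¹

r_corr = 5.93 g·m⁻²·a⁻¹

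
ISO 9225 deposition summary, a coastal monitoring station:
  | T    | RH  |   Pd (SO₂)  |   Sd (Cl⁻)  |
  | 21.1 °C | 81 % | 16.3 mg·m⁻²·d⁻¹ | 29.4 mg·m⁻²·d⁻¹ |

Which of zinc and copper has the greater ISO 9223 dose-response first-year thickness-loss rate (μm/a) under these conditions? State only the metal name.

zinc: temperature factor f = -0.071·(11.1) = -0.7881
  SO₂ term: 0.0129·16.3^0.44·exp(0.046·81-0.7881) = 0.8315
  Cl⁻ term: 0.0175·29.4^0.57·exp(0.008·81+0.085·21.1) = 1.381
  sum: 0.8315 + 1.381 → r_corr = 2.213 μm/a
copper: temperature factor f = -0.080·(11.1) = -0.8880
  Pd branch = 0.0053·Pd^0.26·e^(0.059·RH+f) = 0.5361 μm/a
  Sd branch = 0.01025·Sd^0.27·e^(0.036·RH+0.049·T) = 1.326 μm/a
  sum: 0.5361 + 1.326 → r_corr = 1.862 μm/a
Ordering by μm/a: zinc (2.21) > copper (1.86)

zinc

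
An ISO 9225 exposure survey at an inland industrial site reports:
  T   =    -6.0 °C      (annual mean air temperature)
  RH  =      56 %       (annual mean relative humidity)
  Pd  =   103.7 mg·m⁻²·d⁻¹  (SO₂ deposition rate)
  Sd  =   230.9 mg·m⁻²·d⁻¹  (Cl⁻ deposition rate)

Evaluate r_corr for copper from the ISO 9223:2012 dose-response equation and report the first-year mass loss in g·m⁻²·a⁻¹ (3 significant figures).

r_corr = 2.81 g·m⁻²·a⁻¹

copper: temperature factor f = +0.126·(-16.0) = -2.0160
  Pd branch = 0.0053·Pd^0.26·e^(0.059·RH+f) = 0.06423 μm/a
  Sd branch = 0.01025·Sd^0.27·e^(0.036·RH+0.049·T) = 0.2493 μm/a
  r_corr = 0.06423 + 0.2493 = 0.3135 μm/a
Convert to mass loss: 0.3135 μm/a × 8.96 g/cm³ = 2.809 g·m⁻²·a⁻¹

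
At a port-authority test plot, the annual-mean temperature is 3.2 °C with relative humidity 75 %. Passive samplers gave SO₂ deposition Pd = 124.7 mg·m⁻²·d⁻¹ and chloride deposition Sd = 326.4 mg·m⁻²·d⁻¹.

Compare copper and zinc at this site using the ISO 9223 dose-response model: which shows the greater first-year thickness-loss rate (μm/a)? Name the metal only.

copper: temperature factor f = +0.126·(-6.8) = -0.8568
  SO₂ term: 0.0053·124.7^0.26·exp(0.059·75-0.8568) = 0.6589
  Cl⁻ term: 0.01025·326.4^0.27·exp(0.036·75+0.049·3.2) = 0.8514
  r_corr = 0.6589 + 0.8514 = 1.51 μm/a
zinc: temperature factor f = +0.038·(-6.8) = -0.2584
  SO₂ term: 0.0129·124.7^0.44·exp(0.046·75-0.2584) = 2.623
  Cl⁻ term: 0.0175·326.4^0.57·exp(0.008·75+0.085·3.2) = 1.134
  r_corr = 2.623 + 1.134 = 3.757 μm/a
Ordering by μm/a: zinc (3.76) > copper (1.51)

zinc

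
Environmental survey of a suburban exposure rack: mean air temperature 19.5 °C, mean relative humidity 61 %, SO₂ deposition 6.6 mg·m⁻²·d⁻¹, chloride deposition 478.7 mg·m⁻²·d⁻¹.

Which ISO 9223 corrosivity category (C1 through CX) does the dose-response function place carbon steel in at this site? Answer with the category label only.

carbon steel: T>10 °C ⇒ hinge -0.054·(19.5−10) = -0.5130
  sulphur-dioxide contribution → 9.576 μm/a
  chloride contribution → 76.42 μm/a
  ⇒ r_corr(carbon steel) = 86 μm/a
86 μm/a falls in (80, 200] for carbon steel → category C5

C5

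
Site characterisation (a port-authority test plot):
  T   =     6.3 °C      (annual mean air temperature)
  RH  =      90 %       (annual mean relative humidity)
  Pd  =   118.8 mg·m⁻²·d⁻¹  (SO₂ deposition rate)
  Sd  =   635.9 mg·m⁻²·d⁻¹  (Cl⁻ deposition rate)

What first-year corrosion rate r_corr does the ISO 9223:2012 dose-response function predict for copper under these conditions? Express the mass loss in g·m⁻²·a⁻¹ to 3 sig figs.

r_corr = 39.1 g·m⁻²·a⁻¹

copper: f(T) = +0.126·(T−10) [T≤10 °C] = -0.4662
  SO₂ term: 0.0053·118.8^0.26·exp(0.059·90-0.4662) = 2.33
  Sd branch = 0.01025·Sd^0.27·e^(0.036·RH+0.049·T) = 2.036 μm/a
  sum: 2.33 + 2.036 → r_corr = 4.366 μm/a
Convert to mass loss: 4.366 μm/a × 8.96 g/cm³ = 39.12 g·m⁻²·a⁻¹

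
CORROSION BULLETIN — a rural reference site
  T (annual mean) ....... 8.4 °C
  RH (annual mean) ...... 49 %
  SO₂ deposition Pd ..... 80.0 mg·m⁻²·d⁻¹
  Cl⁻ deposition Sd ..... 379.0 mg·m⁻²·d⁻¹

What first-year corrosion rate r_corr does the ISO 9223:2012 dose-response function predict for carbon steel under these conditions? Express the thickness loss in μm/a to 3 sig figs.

carbon steel: f(T) = +0.150·(T−10) [T≤10 °C] = -0.2400
  Pd branch = 1.77·Pd^0.52·e^(0.02·RH+f) = 36.22 μm/a
  Cl⁻ term: 0.102·379.0^0.62·exp(0.033·49+0.04·8.4) = 28.55
  r_corr = 36.22 + 28.55 = 64.77 μm/a

r_corr = 64.8 μm/a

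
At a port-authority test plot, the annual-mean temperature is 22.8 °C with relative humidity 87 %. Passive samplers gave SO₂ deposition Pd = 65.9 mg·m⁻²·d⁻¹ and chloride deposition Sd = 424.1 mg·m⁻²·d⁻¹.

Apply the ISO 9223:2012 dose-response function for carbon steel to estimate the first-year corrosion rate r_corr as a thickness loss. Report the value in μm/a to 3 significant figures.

r_corr = 235 μm/a

carbon steel: f(T) = -0.054·(T−10) [T>10 °C] = -0.6912
  sulphur-dioxide contribution → 44.59 μm/a
  chloride contribution → 190.8 μm/a
  total first-year rate 235.4 μm/a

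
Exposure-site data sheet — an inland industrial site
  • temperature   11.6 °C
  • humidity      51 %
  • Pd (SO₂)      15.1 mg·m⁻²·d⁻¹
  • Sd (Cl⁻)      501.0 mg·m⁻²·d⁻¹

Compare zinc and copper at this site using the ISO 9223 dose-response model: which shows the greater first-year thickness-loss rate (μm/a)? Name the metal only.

zinc

zinc: f(T) = -0.071·(T−10) [T>10 °C] = -0.1136
  Pd branch = 0.0129·Pd^0.44·e^(0.046·RH+f) = 0.3971 μm/a
  Cl⁻ term: 0.0175·501.0^0.57·exp(0.008·51+0.085·11.6) = 2.44
  sum: 0.3971 + 2.44 → r_corr = 2.837 μm/a
copper: f(T) = -0.080·(T−10) [T>10 °C] = -0.1280
  SO₂ term: 0.0053·15.1^0.26·exp(0.059·51-0.1280) = 0.1914
  Sd branch = 0.01025·Sd^0.27·e^(0.036·RH+0.049·T) = 0.608 μm/a
  sum: 0.1914 + 0.608 → r_corr = 0.7994 μm/a
Ordering by μm/a: zinc (2.84) > copper (0.799)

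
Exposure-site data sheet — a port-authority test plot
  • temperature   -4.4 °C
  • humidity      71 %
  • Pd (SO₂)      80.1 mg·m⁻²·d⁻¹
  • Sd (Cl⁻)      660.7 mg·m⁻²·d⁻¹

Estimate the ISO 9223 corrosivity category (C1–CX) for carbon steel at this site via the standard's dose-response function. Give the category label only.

carbon steel: f(T) = +0.150·(T−10) [T≤10 °C] = -2.1600
  Pd branch = 1.77·Pd^0.52·e^(0.02·RH+f) = 8.251 μm/a
  Cl⁻ term: 0.102·660.7^0.62·exp(0.033·71+0.04·-4.4) = 49.9
  r_corr = 8.251 + 49.9 = 58.15 μm/a
Category bounds: 50…80 μm/a bracket r_corr ⇒ C4

C4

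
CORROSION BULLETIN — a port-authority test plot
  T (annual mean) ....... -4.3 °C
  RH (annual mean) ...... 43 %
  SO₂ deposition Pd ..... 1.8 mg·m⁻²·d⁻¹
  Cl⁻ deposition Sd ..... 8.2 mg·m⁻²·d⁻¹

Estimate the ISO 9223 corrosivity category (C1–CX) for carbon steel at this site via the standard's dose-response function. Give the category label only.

C2

carbon steel: f(T) = +0.150·(T−10) [T≤10 °C] = -2.1450
  sulphur-dioxide contribution → 0.6647 μm/a
  chloride contribution → 1.308 μm/a
  ⇒ r_corr(carbon steel) = 1.973 μm/a
ISO 9223 Table 2 (carbon steel): 1.3 < 1.97 ≤ 25 μm/a ⇒ C2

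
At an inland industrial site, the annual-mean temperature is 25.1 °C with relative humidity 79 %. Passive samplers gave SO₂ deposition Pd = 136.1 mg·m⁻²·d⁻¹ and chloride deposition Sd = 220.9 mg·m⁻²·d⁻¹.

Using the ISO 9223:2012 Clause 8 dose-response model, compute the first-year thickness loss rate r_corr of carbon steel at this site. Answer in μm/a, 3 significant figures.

r_corr = 156 μm/a

carbon steel: f(T) = -0.054·(T−10) [T>10 °C] = -0.8154
  Pd branch = 1.77·Pd^0.52·e^(0.02·RH+f) = 48.94 μm/a
  Cl⁻ term: 0.102·220.9^0.62·exp(0.033·79+0.04·25.1) = 107.2
  sum: 48.94 + 107.2 → r_corr = 156.1 μm/a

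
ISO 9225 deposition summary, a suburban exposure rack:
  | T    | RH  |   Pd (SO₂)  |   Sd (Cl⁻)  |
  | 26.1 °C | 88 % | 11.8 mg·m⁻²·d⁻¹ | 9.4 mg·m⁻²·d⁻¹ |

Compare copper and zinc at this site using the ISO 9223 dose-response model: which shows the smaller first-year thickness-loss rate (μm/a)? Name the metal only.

copper: f(T) = -0.080·(T−10) [T>10 °C] = -1.2880
  SO₂ term: 0.0053·11.8^0.26·exp(0.059·88-1.2880) = 0.4994
  Sd branch = 0.01025·Sd^0.27·e^(0.036·RH+0.049·T) = 1.602 μm/a
  r_corr = 0.4994 + 1.602 = 2.102 μm/a
zinc: f(T) = -0.071·(T−10) [T>10 °C] = -1.1431
  Pd branch = 0.0129·Pd^0.44·e^(0.046·RH+f) = 0.6979 μm/a
  Cl⁻ term: 0.0175·9.4^0.57·exp(0.008·88+0.085·26.1) = 1.167
  sum: 0.6979 + 1.167 → r_corr = 1.865 μm/a
Ordering by μm/a: copper (2.1) > zinc (1.86)

zinc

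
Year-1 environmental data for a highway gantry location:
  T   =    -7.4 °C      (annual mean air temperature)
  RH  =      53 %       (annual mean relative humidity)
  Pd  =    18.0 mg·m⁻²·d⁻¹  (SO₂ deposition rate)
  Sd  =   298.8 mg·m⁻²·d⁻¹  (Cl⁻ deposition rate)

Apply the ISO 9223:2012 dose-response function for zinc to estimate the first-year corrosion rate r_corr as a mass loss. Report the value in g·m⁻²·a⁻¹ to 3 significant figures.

zinc: temperature factor f = +0.038·(-17.4) = -0.6612
  SO₂ term: 0.0129·18.0^0.44·exp(0.046·53-0.6612) = 0.272
  Cl⁻ term: 0.0175·298.8^0.57·exp(0.008·53+0.085·-7.4) = 0.3673
  r_corr = 0.272 + 0.3673 = 0.6393 μm/a
Convert to mass loss: 0.6393 μm/a × 7.14 g/cm³ = 4.564 g·m⁻²·a⁻¹

r_corr = 4.56 g·m⁻²·a⁻¹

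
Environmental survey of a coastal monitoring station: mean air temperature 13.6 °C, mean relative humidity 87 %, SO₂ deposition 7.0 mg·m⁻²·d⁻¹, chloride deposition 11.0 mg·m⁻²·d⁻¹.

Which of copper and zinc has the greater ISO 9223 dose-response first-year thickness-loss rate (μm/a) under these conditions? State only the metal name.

copper

copper: T>10 °C ⇒ hinge -0.080·(13.6−10) = -0.2880
  sulphur-dioxide contribution → 1.117 μm/a
  chloride contribution → 0.874 μm/a
  total first-year rate 1.991 μm/a
zinc: temperature factor f = -0.071·(3.6) = -0.2556
  sulphur-dioxide contribution → 1.287 μm/a
  chloride contribution → 0.4375 μm/a
  total first-year rate 1.724 μm/a
Ordering by μm/a: copper (1.99) > zinc (1.72)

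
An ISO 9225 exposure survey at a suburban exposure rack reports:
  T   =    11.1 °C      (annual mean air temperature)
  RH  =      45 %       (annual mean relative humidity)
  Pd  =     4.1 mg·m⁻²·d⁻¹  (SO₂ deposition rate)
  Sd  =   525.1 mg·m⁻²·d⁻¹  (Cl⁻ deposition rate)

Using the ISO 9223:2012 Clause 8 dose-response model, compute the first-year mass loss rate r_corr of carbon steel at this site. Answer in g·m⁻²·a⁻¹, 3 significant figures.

carbon steel: temperature factor f = -0.054·(1.1) = -0.0594
  Pd branch = 1.77·Pd^0.52·e^(0.02·RH+f) = 8.545 μm/a
  Sd branch = 0.102·Sd^0.62·e^(0.033·RH+0.04·T) = 34.11 μm/a
  sum: 8.545 + 34.11 → r_corr = 42.66 μm/a
Convert to mass loss: 42.66 μm/a × 7.85 g/cm³ = 334.9 g·m⁻²·a⁻¹

r_corr = 335 g·m⁻²·a⁻¹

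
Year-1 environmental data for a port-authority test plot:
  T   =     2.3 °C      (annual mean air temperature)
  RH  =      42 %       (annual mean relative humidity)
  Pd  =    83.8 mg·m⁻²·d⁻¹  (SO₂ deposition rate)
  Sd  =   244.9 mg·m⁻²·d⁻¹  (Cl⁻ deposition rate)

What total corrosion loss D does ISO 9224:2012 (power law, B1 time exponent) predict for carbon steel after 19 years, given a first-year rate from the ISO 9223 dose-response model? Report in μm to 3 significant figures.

D(19) = 123 μm

carbon steel: T≤10 °C ⇒ hinge +0.150·(2.3−10) = -1.1550
  Pd branch = 1.77·Pd^0.52·e^(0.02·RH+f) = 12.92 μm/a
  Sd branch = 0.102·Sd^0.62·e^(0.033·RH+0.04·T) = 13.54 μm/a
  sum: 12.92 + 13.54 → r_corr = 26.46 μm/a
ISO 9224: D(t) = r_corr · t^b with b = 0.523 (carbon steel, B1)
  D(19) = 26.46 × 19^0.523 = 26.46 × 4.664 = 123.4 μm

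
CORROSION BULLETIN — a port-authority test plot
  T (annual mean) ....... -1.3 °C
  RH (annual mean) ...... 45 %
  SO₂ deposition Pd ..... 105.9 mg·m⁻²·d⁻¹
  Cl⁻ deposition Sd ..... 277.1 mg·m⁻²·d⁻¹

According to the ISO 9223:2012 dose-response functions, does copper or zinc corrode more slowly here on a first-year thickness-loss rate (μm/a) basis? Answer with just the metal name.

copper: temperature factor f = +0.126·(-11.3) = -1.4238
  Pd branch = 0.0053·Pd^0.26·e^(0.059·RH+f) = 0.06102 μm/a
  Sd branch = 0.01025·Sd^0.27·e^(0.036·RH+0.049·T) = 0.2219 μm/a
  r_corr = 0.06102 + 0.2219 = 0.2829 μm/a
zinc: temperature factor f = +0.038·(-11.3) = -0.4294
  SO₂ term: 0.0129·105.9^0.44·exp(0.046·45-0.4294) = 0.5177
  Sd branch = 0.0175·Sd^0.57·e^(0.008·RH+0.085·T) = 0.5542 μm/a
  r_corr = 0.5177 + 0.5542 = 1.072 μm/a
Ordering by μm/a: zinc (1.07) > copper (0.283)

copper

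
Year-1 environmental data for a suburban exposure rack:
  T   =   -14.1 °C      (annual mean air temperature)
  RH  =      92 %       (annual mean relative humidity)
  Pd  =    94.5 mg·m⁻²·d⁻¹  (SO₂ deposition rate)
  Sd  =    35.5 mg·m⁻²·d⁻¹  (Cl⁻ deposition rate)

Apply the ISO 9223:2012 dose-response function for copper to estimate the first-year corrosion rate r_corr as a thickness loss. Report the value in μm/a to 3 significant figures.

r_corr = 0.558 μm/a

copper: temperature factor f = +0.126·(-24.1) = -3.0366
  SO₂ term: 0.0053·94.5^0.26·exp(0.059·92-3.0366) = 0.189
  Sd branch = 0.01025·Sd^0.27·e^(0.036·RH+0.049·T) = 0.3695 μm/a
  sum: 0.189 + 0.3695 → r_corr = 0.5585 μm/a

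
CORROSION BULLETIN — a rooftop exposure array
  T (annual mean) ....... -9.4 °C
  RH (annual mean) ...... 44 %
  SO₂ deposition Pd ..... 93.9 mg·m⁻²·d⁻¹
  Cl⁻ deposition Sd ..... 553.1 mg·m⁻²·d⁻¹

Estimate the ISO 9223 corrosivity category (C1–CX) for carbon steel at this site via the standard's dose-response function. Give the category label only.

carbon steel: T≤10 °C ⇒ hinge +0.150·(-9.4−10) = -2.9100
  Pd branch = 1.77·Pd^0.52·e^(0.02·RH+f) = 2.467 μm/a
  Sd branch = 0.102·Sd^0.62·e^(0.033·RH+0.04·T) = 15.01 μm/a
  sum: 2.467 + 15.01 → r_corr = 17.48 μm/a
ISO 9223 Table 2 (carbon steel): 1.3 < 17.5 ≤ 25 μm/a ⇒ C2

C2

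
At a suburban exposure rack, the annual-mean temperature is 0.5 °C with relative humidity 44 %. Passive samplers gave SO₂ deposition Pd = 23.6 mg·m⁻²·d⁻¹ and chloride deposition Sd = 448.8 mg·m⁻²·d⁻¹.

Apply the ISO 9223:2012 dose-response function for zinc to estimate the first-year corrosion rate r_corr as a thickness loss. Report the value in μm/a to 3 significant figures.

r_corr = 1.12 μm/a

zinc: T≤10 °C ⇒ hinge +0.038·(0.5−10) = -0.3610
  SO₂ term: 0.0129·23.6^0.44·exp(0.046·44-0.3610) = 0.2735
  Sd branch = 0.0175·Sd^0.57·e^(0.008·RH+0.085·T) = 0.8434 μm/a
  r_corr = 0.2735 + 0.8434 = 1.117 μm/a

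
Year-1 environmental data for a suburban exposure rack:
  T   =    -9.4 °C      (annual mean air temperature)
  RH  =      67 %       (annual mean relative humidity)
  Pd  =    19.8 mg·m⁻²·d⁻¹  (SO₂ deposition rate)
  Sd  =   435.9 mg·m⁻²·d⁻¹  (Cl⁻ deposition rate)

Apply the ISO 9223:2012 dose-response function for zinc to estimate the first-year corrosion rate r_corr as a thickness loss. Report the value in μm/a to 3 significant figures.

r_corr = 0.930 μm/a

zinc: temperature factor f = +0.038·(-19.4) = -0.7372
  sulphur-dioxide contribution → 0.5006 μm/a
  chloride contribution → 0.4298 μm/a
  ⇒ r_corr(zinc) = 0.9304 μm/a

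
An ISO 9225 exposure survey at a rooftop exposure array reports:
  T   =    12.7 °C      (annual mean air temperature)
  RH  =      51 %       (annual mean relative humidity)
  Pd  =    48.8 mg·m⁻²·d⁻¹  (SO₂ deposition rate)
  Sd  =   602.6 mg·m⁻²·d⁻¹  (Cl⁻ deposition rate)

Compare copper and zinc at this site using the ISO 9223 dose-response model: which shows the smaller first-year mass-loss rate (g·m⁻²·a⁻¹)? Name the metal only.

copper

copper: f(T) = -0.080·(T−10) [T>10 °C] = -0.2160
  Pd branch = 0.0053·Pd^0.26·e^(0.059·RH+f) = 0.2378 μm/a
  Cl⁻ term: 0.01025·602.6^0.27·exp(0.036·51+0.049·12.7) = 0.6745
  sum: 0.2378 + 0.6745 → r_corr = 0.9123 μm/a
  mass loss = 0.9123 μm/a × 8.96 g/cm³ = 8.174 g·m⁻²·a⁻¹
zinc: T>10 °C ⇒ hinge -0.071·(12.7−10) = -0.1917
  Pd branch = 0.0129·Pd^0.44·e^(0.046·RH+f) = 0.6153 μm/a
  Sd branch = 0.0175·Sd^0.57·e^(0.008·RH+0.085·T) = 2.976 μm/a
  sum: 0.6153 + 2.976 → r_corr = 3.592 μm/a
  mass loss = 3.592 μm/a × 7.14 g/cm³ = 25.64 g·m⁻²·a⁻¹
Ordering by g·m⁻²·a⁻¹: zinc (25.6) > copper (8.17)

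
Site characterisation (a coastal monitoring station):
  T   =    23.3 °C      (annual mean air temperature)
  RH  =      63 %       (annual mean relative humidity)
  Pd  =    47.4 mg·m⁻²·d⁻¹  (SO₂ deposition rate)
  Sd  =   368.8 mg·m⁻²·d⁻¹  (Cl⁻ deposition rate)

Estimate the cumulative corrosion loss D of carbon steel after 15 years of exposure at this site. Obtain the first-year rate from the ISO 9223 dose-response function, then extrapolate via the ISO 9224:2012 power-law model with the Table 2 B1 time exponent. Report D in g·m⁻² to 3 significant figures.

D(15) = 3.35e+03 g·m⁻²

carbon steel: f(T) = -0.054·(T−10) [T>10 °C] = -0.7182
  sulphur-dioxide contribution → 22.63 μm/a
  chloride contribution → 80.85 μm/a
  total first-year rate 103.5 μm/a
ISO 9224: D(t) = r_corr · t^b with b = 0.523 (carbon steel, B1)
  D(15) = 103.5 × 15^0.523 = 103.5 × 4.122 = 426.5 μm
  Mass loss = 426.5 μm × 7.85 g/cm³ = 3348 g·m⁻²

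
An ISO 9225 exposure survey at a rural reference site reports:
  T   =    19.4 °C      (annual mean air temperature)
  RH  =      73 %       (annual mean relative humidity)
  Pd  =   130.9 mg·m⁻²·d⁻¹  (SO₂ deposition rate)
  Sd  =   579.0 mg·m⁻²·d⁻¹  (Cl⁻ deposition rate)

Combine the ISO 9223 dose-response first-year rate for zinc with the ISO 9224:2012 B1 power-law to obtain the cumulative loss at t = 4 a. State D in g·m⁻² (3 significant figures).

D(4) = 171 g·m⁻²

zinc: f(T) = -0.071·(T−10) [T>10 °C] = -0.6674
  sulphur-dioxide contribution → 1.624 μm/a
  chloride contribution → 6.131 μm/a
  ⇒ r_corr(zinc) = 7.755 μm/a
ISO 9224: D(t) = r_corr · t^b with b = 0.813 (zinc, B1)
  D(4) = 7.755 × 4^0.813 = 7.755 × 3.087 = 23.94 μm
  Mass loss = 23.94 μm × 7.14 g/cm³ = 170.9 g·m⁻²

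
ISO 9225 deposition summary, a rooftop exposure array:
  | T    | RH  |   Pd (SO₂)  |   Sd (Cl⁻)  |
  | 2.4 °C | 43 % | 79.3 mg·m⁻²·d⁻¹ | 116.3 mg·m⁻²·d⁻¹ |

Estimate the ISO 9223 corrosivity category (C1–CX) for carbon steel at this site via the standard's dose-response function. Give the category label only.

carbon steel: temperature factor f = +0.150·(-7.6) = -1.1400
  Pd branch = 1.77·Pd^0.52·e^(0.02·RH+f) = 13 μm/a
  Cl⁻ term: 0.102·116.3^0.62·exp(0.033·43+0.04·2.4) = 8.856
  sum: 13 + 8.856 → r_corr = 21.86 μm/a
21.9 μm/a falls in (1.3, 25] for carbon steel → category C2

C2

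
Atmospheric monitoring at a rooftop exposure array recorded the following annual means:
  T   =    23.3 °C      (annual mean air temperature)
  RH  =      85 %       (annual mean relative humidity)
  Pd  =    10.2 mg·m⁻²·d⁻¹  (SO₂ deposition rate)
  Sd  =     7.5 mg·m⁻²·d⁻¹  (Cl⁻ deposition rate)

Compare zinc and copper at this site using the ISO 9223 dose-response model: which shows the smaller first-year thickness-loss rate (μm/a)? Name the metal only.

zinc

zinc: temperature factor f = -0.071·(13.3) = -0.9443
  Pd branch = 0.0129·Pd^0.44·e^(0.046·RH+f) = 0.6956 μm/a
  Sd branch = 0.0175·Sd^0.57·e^(0.008·RH+0.085·T) = 0.7893 μm/a
  sum: 0.6956 + 0.7893 → r_corr = 1.485 μm/a
copper: T>10 °C ⇒ hinge -0.080·(23.3−10) = -1.0640
  SO₂ term: 0.0053·10.2^0.26·exp(0.059·85-1.0640) = 0.504
  Cl⁻ term: 0.01025·7.5^0.27·exp(0.036·85+0.049·23.3) = 1.18
  r_corr = 0.504 + 1.18 = 1.684 μm/a
Ordering by μm/a: copper (1.68) > zinc (1.48)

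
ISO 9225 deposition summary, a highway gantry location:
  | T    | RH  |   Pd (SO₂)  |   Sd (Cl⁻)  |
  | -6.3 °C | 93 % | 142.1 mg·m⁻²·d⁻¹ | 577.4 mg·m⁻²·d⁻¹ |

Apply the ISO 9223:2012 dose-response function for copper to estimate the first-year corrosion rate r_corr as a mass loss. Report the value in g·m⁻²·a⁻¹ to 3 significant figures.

copper: T≤10 °C ⇒ hinge +0.126·(-6.3−10) = -2.0538
  SO₂ term: 0.0053·142.1^0.26·exp(0.059·93-2.0538) = 0.5956
  Cl⁻ term: 0.01025·577.4^0.27·exp(0.036·93+0.049·-6.3) = 1.192
  sum: 0.5956 + 1.192 → r_corr = 1.788 μm/a
Convert to mass loss: 1.788 μm/a × 8.96 g/cm³ = 16.02 g·m⁻²·a⁻¹

r_corr = 16.0 g·m⁻²·a⁻¹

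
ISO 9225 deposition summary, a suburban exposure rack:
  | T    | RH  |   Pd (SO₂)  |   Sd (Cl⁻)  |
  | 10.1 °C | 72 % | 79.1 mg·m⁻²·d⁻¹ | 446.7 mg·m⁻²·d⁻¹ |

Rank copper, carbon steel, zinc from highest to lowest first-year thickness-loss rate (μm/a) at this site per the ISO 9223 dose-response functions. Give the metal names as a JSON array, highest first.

["carbon steel", "zinc", "copper"]

copper: T>10 °C ⇒ hinge -0.080·(10.1−10) = -0.0080
  sulphur-dioxide contribution → 1.146 μm/a
  chloride contribution → 1.166 μm/a
  ⇒ r_corr(copper) = 2.312 μm/a
carbon steel: f(T) = -0.054·(T−10) [T>10 °C] = -0.0054
  sulphur-dioxide contribution → 72.12 μm/a
  chloride contribution → 72.27 μm/a
  ⇒ r_corr(carbon steel) = 144.4 μm/a
zinc: f(T) = -0.071·(T−10) [T>10 °C] = -0.0071
  sulphur-dioxide contribution → 2.405 μm/a
  chloride contribution → 2.38 μm/a
  total first-year rate 4.785 μm/a
Ordering by μm/a: carbon steel (144) > zinc (4.78) > copper (2.31)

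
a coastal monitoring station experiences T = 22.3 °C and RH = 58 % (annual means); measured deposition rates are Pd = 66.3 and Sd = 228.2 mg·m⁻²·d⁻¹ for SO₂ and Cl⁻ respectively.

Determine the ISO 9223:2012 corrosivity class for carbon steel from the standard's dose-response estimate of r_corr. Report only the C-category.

carbon steel: T>10 °C ⇒ hinge -0.054·(22.3−10) = -0.6642
  Pd branch = 1.77·Pd^0.52·e^(0.02·RH+f) = 25.73 μm/a
  Cl⁻ term: 0.102·228.2^0.62·exp(0.033·58+0.04·22.3) = 48.91
  sum: 25.73 + 48.91 → r_corr = 74.64 μm/a
Category bounds: 50…80 μm/a bracket r_corr ⇒ C4

C4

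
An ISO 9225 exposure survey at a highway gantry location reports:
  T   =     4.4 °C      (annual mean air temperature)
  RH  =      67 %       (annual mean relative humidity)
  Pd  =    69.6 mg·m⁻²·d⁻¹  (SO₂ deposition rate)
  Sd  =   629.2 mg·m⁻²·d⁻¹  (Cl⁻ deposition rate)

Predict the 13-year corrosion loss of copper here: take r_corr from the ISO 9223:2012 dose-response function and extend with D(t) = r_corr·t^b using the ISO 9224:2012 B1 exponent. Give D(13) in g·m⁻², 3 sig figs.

copper: T≤10 °C ⇒ hinge +0.126·(4.4−10) = -0.7056
  Pd branch = 0.0053·Pd^0.26·e^(0.059·RH+f) = 0.4108 μm/a
  Cl⁻ term: 0.01025·629.2^0.27·exp(0.036·67+0.049·4.4) = 0.8083
  r_corr = 0.4108 + 0.8083 = 1.219 μm/a
ISO 9224: D(t) = r_corr · t^b with b = 0.667 (copper, B1)
  D(13) = 1.219 × 13^0.667 = 1.219 × 5.534 = 6.746 μm
  Mass loss = 6.746 μm × 8.96 g/cm³ = 60.44 g·m⁻²

D(13) = 60.4 g·m⁻²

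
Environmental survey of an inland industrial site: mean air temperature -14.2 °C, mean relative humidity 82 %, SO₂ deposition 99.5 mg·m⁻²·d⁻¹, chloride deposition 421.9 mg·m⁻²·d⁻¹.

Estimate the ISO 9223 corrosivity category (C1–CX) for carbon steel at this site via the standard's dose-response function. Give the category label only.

C3

carbon steel: T≤10 °C ⇒ hinge +0.150·(-14.2−10) = -3.6300
  sulphur-dioxide contribution → 2.646 μm/a
  chloride contribution → 36.71 μm/a
  ⇒ r_corr(carbon steel) = 39.35 μm/a
ISO 9223 Table 2 (carbon steel): 25 < 39.4 ≤ 50 μm/a ⇒ C3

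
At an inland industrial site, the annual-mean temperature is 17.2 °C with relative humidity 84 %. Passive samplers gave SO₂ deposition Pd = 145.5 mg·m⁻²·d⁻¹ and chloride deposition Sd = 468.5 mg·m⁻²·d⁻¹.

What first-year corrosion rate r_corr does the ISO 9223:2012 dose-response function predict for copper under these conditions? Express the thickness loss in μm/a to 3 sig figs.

r_corr = 4.12 μm/a

copper: f(T) = -0.080·(T−10) [T>10 °C] = -0.5760
  sulphur-dioxide contribution → 1.545 μm/a
  chloride contribution → 2.577 μm/a
  total first-year rate 4.122 μm/a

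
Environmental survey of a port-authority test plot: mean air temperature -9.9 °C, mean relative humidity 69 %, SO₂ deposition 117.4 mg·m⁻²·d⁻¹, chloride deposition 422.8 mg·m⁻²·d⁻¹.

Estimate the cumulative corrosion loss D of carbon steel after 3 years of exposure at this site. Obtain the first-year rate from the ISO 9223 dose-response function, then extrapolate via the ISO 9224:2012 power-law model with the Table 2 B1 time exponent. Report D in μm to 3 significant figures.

D(3) = 58.0 μm

carbon steel: temperature factor f = +0.150·(-19.9) = -2.9850
  sulphur-dioxide contribution → 4.238 μm/a
  chloride contribution → 28.43 μm/a
  ⇒ r_corr(carbon steel) = 32.66 μm/a
Long-term exponent b (ISO 9224 Table 2, B1) = 0.523
  D(3) = 32.66 × 3^0.523 = 32.66 × 1.776 = 58.02 μm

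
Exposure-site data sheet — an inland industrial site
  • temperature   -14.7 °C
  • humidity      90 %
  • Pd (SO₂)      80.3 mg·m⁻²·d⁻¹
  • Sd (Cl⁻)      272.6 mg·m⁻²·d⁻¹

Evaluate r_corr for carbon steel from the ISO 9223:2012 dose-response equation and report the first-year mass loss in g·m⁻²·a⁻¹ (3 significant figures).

carbon steel: T≤10 °C ⇒ hinge +0.150·(-14.7−10) = -3.7050
  sulphur-dioxide contribution → 2.577 μm/a
  chloride contribution → 35.74 μm/a
  ⇒ r_corr(carbon steel) = 38.31 μm/a
Convert to mass loss: 38.31 μm/a × 7.85 g/cm³ = 300.8 g·m⁻²·a⁻¹

r_corr = 301 g·m⁻²·a⁻¹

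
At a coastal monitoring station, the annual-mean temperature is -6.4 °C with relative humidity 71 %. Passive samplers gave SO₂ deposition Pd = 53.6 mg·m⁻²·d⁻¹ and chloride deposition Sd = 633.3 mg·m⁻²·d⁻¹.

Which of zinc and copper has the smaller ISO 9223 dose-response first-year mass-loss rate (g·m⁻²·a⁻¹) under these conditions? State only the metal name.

copper

zinc: temperature factor f = +0.038·(-16.4) = -0.6232
  SO₂ term: 0.0129·53.6^0.44·exp(0.046·71-0.6232) = 1.045
  Sd branch = 0.0175·Sd^0.57·e^(0.008·RH+0.085·T) = 0.7086 μm/a
  r_corr = 1.045 + 0.7086 = 1.754 μm/a
  mass loss = 1.754 μm/a × 7.14 g/cm³ = 12.52 g·m⁻²·a⁻¹
copper: f(T) = +0.126·(T−10) [T≤10 °C] = -2.0664
  Pd branch = 0.0053·Pd^0.26·e^(0.059·RH+f) = 0.1246 μm/a
  Cl⁻ term: 0.01025·633.3^0.27·exp(0.036·71+0.049·-6.4) = 0.5508
  sum: 0.1246 + 0.5508 → r_corr = 0.6755 μm/a
  mass loss = 0.6755 μm/a × 8.96 g/cm³ = 6.052 g·m⁻²·a⁻¹
Ordering by g·m⁻²·a⁻¹: zinc (12.5) > copper (6.05)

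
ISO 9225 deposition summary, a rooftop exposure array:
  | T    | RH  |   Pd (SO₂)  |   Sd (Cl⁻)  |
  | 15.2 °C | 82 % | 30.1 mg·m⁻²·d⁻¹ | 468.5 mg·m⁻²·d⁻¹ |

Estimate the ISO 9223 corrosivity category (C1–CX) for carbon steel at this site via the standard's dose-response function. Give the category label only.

carbon steel: f(T) = -0.054·(T−10) [T>10 °C] = -0.2808
  sulphur-dioxide contribution → 40.47 μm/a
  chloride contribution → 127 μm/a
  total first-year rate 167.4 μm/a
ISO 9223 Table 2 (carbon steel): 80 < 167 ≤ 200 μm/a ⇒ C5

C5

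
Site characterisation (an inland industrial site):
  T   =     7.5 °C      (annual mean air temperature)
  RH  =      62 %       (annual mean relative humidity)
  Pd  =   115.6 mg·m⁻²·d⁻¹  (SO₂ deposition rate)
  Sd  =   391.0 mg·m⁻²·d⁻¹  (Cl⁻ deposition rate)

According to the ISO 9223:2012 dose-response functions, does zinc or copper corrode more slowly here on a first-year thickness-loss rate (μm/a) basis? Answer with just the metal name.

copper

zinc: temperature factor f = +0.038·(-2.5) = -0.0950
  SO₂ term: 0.0129·115.6^0.44·exp(0.046·62-0.0950) = 1.643
  Cl⁻ term: 0.0175·391.0^0.57·exp(0.008·62+0.085·7.5) = 1.632
  sum: 1.643 + 1.632 → r_corr = 3.276 μm/a
copper: f(T) = +0.126·(T−10) [T≤10 °C] = -0.3150
  SO₂ term: 0.0053·115.6^0.26·exp(0.059·62-0.3150) = 0.5158
  Cl⁻ term: 0.01025·391.0^0.27·exp(0.036·62+0.049·7.5) = 0.6911
  r_corr = 0.5158 + 0.6911 = 1.207 μm/a
Ordering by μm/a: zinc (3.28) > copper (1.21)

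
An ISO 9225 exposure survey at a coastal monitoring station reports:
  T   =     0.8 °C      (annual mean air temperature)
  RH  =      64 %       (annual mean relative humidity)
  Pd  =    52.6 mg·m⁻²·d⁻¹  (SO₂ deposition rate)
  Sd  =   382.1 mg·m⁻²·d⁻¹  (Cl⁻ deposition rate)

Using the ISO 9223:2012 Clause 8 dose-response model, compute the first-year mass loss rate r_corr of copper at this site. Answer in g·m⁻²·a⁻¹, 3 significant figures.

r_corr = 6.58 g·m⁻²·a⁻¹

copper: f(T) = +0.126·(T−10) [T≤10 °C] = -1.1592
  SO₂ term: 0.0053·52.6^0.26·exp(0.059·64-1.1592) = 0.2033
  Sd branch = 0.01025·Sd^0.27·e^(0.036·RH+0.049·T) = 0.5316 μm/a
  r_corr = 0.2033 + 0.5316 = 0.7349 μm/a
Convert to mass loss: 0.7349 μm/a × 8.96 g/cm³ = 6.585 g·m⁻²·a⁻¹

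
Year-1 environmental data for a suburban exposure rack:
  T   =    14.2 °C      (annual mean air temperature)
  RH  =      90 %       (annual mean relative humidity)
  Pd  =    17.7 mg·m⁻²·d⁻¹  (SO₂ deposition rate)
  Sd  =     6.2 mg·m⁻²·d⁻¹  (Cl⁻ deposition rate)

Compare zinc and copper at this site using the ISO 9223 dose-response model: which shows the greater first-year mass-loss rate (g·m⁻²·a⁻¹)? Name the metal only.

zinc: temperature factor f = -0.071·(4.2) = -0.2982
  Pd branch = 0.0129·Pd^0.44·e^(0.046·RH+f) = 2.129 μm/a
  Sd branch = 0.0175·Sd^0.57·e^(0.008·RH+0.085·T) = 0.3401 μm/a
  r_corr = 2.129 + 0.3401 = 2.469 μm/a
  mass loss = 2.469 μm/a × 7.14 g/cm³ = 17.63 g·m⁻²·a⁻¹
copper: T>10 °C ⇒ hinge -0.080·(14.2−10) = -0.3360
  SO₂ term: 0.0053·17.7^0.26·exp(0.059·90-0.3360) = 1.618
  Cl⁻ term: 0.01025·6.2^0.27·exp(0.036·90+0.049·14.2) = 0.8589
  sum: 1.618 + 0.8589 → r_corr = 2.477 μm/a
  mass loss = 2.477 μm/a × 8.96 g/cm³ = 22.19 g·m⁻²·a⁻¹
Ordering by g·m⁻²·a⁻¹: copper (22.2) > zinc (17.6)

copper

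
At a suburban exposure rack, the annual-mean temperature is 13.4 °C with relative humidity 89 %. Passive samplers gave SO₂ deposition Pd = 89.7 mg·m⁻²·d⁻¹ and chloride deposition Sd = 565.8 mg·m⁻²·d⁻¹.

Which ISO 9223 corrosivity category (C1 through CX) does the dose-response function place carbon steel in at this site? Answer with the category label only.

CX

carbon steel: T>10 °C ⇒ hinge -0.054·(13.4−10) = -0.1836
  Pd branch = 1.77·Pd^0.52·e^(0.02·RH+f) = 90.52 μm/a
  Sd branch = 0.102·Sd^0.62·e^(0.033·RH+0.04·T) = 167.3 μm/a
  sum: 90.52 + 167.3 → r_corr = 257.8 μm/a
Category bounds: 200…700 μm/a bracket r_corr ⇒ CX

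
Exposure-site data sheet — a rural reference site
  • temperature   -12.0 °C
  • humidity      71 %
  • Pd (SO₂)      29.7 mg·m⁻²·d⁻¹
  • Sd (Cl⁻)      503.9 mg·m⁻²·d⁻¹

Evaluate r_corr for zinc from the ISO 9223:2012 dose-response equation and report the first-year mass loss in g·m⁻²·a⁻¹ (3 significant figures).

r_corr = 7.41 g·m⁻²·a⁻¹

zinc: temperature factor f = +0.038·(-22.0) = -0.8360
  Pd branch = 0.0129·Pd^0.44·e^(0.046·RH+f) = 0.6515 μm/a
  Sd branch = 0.0175·Sd^0.57·e^(0.008·RH+0.085·T) = 0.3864 μm/a
  sum: 0.6515 + 0.3864 → r_corr = 1.038 μm/a
Convert to mass loss: 1.038 μm/a × 7.14 g/cm³ = 7.411 g·m⁻²·a⁻¹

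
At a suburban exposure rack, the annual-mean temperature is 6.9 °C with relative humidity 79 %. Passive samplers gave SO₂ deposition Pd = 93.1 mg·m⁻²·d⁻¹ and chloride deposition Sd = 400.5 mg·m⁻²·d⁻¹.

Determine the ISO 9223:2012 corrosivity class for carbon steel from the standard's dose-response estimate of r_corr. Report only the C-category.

C5

carbon steel: temperature factor f = +0.150·(-3.1) = -0.4650
  Pd branch = 1.77·Pd^0.52·e^(0.02·RH+f) = 57.03 μm/a
  Cl⁻ term: 0.102·400.5^0.62·exp(0.033·79+0.04·6.9) = 74.87
  sum: 57.03 + 74.87 → r_corr = 131.9 μm/a
132 μm/a falls in (80, 200] for carbon steel → category C5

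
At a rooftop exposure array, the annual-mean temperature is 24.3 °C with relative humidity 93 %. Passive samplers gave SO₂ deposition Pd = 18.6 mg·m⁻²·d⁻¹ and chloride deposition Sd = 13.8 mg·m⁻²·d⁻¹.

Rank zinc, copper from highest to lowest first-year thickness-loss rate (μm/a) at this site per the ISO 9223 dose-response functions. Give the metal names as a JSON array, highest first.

zinc: T>10 °C ⇒ hinge -0.071·(24.3−10) = -1.0153
  SO₂ term: 0.0129·18.6^0.44·exp(0.046·93-1.0153) = 1.219
  Sd branch = 0.0175·Sd^0.57·e^(0.008·RH+0.085·T) = 1.297 μm/a
  r_corr = 1.219 + 1.297 = 2.516 μm/a
copper: f(T) = -0.080·(T−10) [T>10 °C] = -1.1440
  SO₂ term: 0.0053·18.6^0.26·exp(0.059·93-1.1440) = 0.8719
  Cl⁻ term: 0.01025·13.8^0.27·exp(0.036·93+0.049·24.3) = 1.948
  r_corr = 0.8719 + 1.948 = 2.82 μm/a
Ordering by μm/a: copper (2.82) > zinc (2.52)

["copper", "zinc"]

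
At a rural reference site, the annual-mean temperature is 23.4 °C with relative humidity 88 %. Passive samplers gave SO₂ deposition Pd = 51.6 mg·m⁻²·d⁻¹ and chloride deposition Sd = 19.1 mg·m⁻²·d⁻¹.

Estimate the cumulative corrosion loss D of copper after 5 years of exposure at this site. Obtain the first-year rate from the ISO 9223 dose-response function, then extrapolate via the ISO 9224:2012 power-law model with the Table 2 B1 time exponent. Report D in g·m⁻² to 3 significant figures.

D(5) = 68.4 g·m⁻²

copper: f(T) = -0.080·(T−10) [T>10 °C] = -1.0720
  sulphur-dioxide contribution → 0.9096 μm/a
  chloride contribution → 1.7 μm/a
  total first-year rate 2.609 μm/a
Long-term exponent b (ISO 9224 Table 2, B1) = 0.667
  D(5) = 2.609 × 5^0.667 = 2.609 × 2.926 = 7.634 μm
  Mass loss = 7.634 μm × 8.96 g/cm³ = 68.4 g·m⁻²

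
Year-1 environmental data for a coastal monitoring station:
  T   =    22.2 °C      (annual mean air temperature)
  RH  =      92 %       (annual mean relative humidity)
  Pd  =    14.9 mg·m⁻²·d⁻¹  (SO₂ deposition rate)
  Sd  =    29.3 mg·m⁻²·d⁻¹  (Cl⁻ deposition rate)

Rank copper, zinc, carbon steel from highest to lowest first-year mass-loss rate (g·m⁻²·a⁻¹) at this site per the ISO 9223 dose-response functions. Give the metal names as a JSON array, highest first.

copper: T>10 °C ⇒ hinge -0.080·(22.2−10) = -0.9760
  Pd branch = 0.0053·Pd^0.26·e^(0.059·RH+f) = 0.9179 μm/a
  Cl⁻ term: 0.01025·29.3^0.27·exp(0.036·92+0.049·22.2) = 2.078
  sum: 0.9179 + 2.078 → r_corr = 2.996 μm/a
  mass loss = 2.996 μm/a × 8.96 g/cm³ = 26.84 g·m⁻²·a⁻¹
zinc: f(T) = -0.071·(T−10) [T>10 °C] = -0.8662
  SO₂ term: 0.0129·14.9^0.44·exp(0.046·92-0.8662) = 1.226
  Cl⁻ term: 0.0175·29.3^0.57·exp(0.008·92+0.085·22.2) = 1.653
  sum: 1.226 + 1.653 → r_corr = 2.879 μm/a
  mass loss = 2.879 μm/a × 7.14 g/cm³ = 20.56 g·m⁻²·a⁻¹
carbon steel: f(T) = -0.054·(T−10) [T>10 °C] = -0.6588
  Pd branch = 1.77·Pd^0.52·e^(0.02·RH+f) = 23.5 μm/a
  Cl⁻ term: 0.102·29.3^0.62·exp(0.033·92+0.04·22.2) = 41.9
  sum: 23.5 + 41.9 → r_corr = 65.4 μm/a
  mass loss = 65.4 μm/a × 7.85 g/cm³ = 513.4 g·m⁻²·a⁻¹
Ordering by g·m⁻²·a⁻¹: carbon steel (513) > copper (26.8) > zinc (20.6)

["carbon steel", "copper", "zinc"]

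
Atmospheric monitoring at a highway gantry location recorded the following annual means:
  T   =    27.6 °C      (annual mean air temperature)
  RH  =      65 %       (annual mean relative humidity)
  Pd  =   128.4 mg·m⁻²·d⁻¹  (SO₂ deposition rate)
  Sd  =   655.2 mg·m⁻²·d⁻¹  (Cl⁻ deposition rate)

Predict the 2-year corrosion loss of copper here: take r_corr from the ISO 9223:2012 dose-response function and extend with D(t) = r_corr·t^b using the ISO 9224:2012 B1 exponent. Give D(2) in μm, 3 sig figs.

D(2) = 4.10 μm

copper: f(T) = -0.080·(T−10) [T>10 °C] = -1.4080
  sulphur-dioxide contribution → 0.2121 μm/a
  chloride contribution → 2.37 μm/a
  total first-year rate 2.582 μm/a
Long-term exponent b (ISO 9224 Table 2, B1) = 0.667
  D(2) = 2.582 × 2^0.667 = 2.582 × 1.588 = 4.1 μm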